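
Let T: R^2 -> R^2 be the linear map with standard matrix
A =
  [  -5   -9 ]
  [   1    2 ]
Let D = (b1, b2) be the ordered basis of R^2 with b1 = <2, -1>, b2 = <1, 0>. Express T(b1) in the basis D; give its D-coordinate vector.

<0, -1>

Compute T(b1) = A b1 = <-1, 0> in standard coordinates.
Then write this in D-coordinates: solve for y in y_1 b1 + y_2 b2 = <-1, 0>.
This gives y = <0, -1>, which is column 1 of [T]_D.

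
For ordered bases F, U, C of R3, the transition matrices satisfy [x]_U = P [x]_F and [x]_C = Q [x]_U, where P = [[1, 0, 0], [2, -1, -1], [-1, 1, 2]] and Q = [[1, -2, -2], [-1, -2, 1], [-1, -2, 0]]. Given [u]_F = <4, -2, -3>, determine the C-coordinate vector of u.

Composing the changes, [u]_C = Q P [u]_F.
Q P = [[-1, 0, -2], [-6, 3, 4], [-5, 2, 2]]; applying this to <4, -2, -3> gives <2, -42, -30>.

<2, -42, -30>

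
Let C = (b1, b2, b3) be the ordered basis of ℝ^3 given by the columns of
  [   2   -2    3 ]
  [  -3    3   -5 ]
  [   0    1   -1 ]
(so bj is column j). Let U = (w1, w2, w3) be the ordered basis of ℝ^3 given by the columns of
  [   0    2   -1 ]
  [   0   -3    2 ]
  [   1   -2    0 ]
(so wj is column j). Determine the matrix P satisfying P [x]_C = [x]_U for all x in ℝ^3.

[[2, -1, 1], [1, -1, 1], [0, 0, -1]]

Column j of P is [bj]_U, since P maps C-coordinates to U-coordinates.
Expressing b1 in U: b1 = 2w1 + w2 + 0·w3, so column 1 of P is (2, 1, 0).
Doing the same for each bj gives P = [[2, -1, 1], [1, -1, 1], [0, 0, -1]].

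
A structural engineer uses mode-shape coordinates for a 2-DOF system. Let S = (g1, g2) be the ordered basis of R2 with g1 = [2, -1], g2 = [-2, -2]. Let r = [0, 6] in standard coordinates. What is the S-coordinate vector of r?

[-2, -2]

Write r = c_1 g1 + c_2 g2 and solve for the c_i.
System: 2c_1 - 2c_2 = 0, -c_1 - 2c_2 = 6; solving gives c_1 = -2, c_2 = -2.
Check: -2g1 - 2g2 = [0, 6].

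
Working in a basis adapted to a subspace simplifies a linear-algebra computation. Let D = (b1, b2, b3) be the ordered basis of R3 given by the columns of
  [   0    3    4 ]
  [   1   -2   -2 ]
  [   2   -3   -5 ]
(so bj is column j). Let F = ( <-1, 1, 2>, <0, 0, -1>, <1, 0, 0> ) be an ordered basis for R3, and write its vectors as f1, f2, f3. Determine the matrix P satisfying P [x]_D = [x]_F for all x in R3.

[[1, -2, -2], [0, -1, 1], [1, 1, 2]]

Column j of P is [bj]_F, since P maps D-coordinates to F-coordinates.
Expressing b1 in F: b1 = f1 + 0·f2 + f3, so column 1 of P is <1, 0, 1>.
Doing the same for each bj gives P = [[1, -2, -2], [0, -1, 1], [1, 1, 2]].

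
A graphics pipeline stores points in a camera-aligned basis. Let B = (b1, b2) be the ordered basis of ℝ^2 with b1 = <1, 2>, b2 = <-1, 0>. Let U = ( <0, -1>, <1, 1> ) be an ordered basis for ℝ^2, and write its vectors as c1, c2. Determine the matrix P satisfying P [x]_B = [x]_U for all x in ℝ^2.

Take x = bj: its B-coordinates are the j-th standard unit vector, so P e_j — column j of P — equals [bj]_U.
b1 = -c1 + c2, giving column 1 = <-1, 1>; repeating for each j gives P = [[-1, -1], [1, -1]].

[[-1, -1], [1, -1]]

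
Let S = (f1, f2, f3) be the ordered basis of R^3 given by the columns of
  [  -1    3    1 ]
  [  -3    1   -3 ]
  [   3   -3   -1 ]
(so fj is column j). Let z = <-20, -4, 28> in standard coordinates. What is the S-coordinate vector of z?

<4, -4, -4>

[z]_S is the unique c with M c = z, where M has columns f1, ..., f3.
Gaussian elimination on [M | z] yields c = (4, -4, -4).
Check: 4f1 - 4f2 - 4f3 = <-20, -4, 28>.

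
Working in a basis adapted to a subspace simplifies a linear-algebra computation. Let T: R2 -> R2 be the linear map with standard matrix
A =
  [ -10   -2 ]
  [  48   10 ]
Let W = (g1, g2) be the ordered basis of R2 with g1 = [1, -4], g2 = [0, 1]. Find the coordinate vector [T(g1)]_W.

Compute T(g1) = A g1 = [-2, 8] in standard coordinates.
Then write this in W-coordinates: solve for y in y_1 g1 + y_2 g2 = [-2, 8].
This gives y = [-2, 0], which is column 1 of [T]_W.

[-2, 0]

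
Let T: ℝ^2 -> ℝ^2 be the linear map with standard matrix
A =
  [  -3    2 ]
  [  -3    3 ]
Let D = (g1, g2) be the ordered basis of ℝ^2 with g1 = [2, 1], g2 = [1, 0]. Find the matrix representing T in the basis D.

Let P have columns g1, g2. Then [T]_D = P^(-1) A P.
Here det P = -1, so P^(-1) is integer; computing A P first and then P^(-1)(A P) gives [[-3, -3], [2, 3]].

[[-3, -3], [2, 3]]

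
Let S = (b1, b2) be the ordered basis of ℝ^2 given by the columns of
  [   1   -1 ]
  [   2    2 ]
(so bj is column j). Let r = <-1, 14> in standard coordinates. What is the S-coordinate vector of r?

<3, 4>

[r]_S is the unique c with M c = r, where M has columns b1, b2.
System: c_1 - c_2 = -1, 2c_1 + 2c_2 = 14; solving gives c_1 = 3, c_2 = 4.
Check: 3b1 + 4b2 = <-1, 14>.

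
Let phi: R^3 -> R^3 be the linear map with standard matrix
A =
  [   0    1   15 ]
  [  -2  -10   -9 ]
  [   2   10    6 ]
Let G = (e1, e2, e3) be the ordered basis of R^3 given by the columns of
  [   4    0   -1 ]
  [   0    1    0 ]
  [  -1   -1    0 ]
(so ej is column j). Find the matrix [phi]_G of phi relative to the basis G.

The j-th column of [phi]_G is [phi(ej)]_G.
phi(e1) = A e1 = <-15, 1, 2> = -3e1 + e2 + 3e3, so column 1 is <-3, 1, 3>.
Repeating for e2, e3 and assembling the columns gives [[-3, -3, 0], [1, -1, 2], [3, 2, 0]].

[[-3, -3, 0], [1, -1, 2], [3, 2, 0]]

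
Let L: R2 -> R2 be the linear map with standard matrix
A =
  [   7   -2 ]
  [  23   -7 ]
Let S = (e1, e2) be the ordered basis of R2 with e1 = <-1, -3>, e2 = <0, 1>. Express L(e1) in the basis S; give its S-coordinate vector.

Column 1 of [L]_S is the S-coordinate vector of L(e1).
In standard coordinates L(e1) = A e1 = <-1, -2>.
Converting to S: <-1, -2> = e1 + e2, so the coordinate vector is <1, 1>.

<1, 1>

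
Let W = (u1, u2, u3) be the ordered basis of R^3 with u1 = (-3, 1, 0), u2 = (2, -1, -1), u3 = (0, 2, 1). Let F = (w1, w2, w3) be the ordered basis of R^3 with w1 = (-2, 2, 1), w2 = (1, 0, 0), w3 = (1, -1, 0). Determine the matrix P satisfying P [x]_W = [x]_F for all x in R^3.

[[0, -1, 1], [-2, 1, 2], [-1, -1, 0]]

Let M have columns uj and N have columns wj. Then for every x, N [x]_F = x = M [x]_W, so P = N^(-1) M.
Since det N = -1, N^(-1) has integer entries; multiplying gives P = [[0, -1, 1], [-2, 1, 2], [-1, -1, 0]].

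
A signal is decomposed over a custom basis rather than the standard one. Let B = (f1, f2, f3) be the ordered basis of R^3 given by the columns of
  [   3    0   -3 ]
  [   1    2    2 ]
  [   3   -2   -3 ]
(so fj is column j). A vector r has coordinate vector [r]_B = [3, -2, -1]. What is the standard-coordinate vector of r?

The coordinates say r = 3f1 - 2f2 - f3; adding the scaled basis vectors gives [12, -3, 16].

[12, -3, 16]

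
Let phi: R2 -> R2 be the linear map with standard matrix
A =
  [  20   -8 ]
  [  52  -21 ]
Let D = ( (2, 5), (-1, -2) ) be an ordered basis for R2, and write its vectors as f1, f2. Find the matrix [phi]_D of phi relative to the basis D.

With P the matrix whose columns are f1, f2, [phi]_D = P^(-1) A P.
Column by column: phi(f1) = A f1 = (0, -1); its D-coordinates (-1, -2) give column 1.
Continuing for each basis vector yields [phi]_D = [[-1, -2], [-2, 0]].

[[-1, -2], [-2, 0]]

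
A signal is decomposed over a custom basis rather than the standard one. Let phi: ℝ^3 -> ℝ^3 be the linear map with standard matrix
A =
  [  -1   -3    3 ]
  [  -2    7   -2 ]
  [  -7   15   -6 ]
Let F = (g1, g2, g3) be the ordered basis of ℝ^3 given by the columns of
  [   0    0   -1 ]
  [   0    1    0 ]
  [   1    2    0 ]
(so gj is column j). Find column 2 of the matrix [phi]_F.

(-3, 3, -3)

Compute phi(g2) = A g2 = (3, 3, 3) in standard coordinates.
Then write this in F-coordinates: solve for y in y_1 g1 + ... + y_3 g3 = (3, 3, 3).
This gives y = (-3, 3, -3), which is column 2 of [phi]_F.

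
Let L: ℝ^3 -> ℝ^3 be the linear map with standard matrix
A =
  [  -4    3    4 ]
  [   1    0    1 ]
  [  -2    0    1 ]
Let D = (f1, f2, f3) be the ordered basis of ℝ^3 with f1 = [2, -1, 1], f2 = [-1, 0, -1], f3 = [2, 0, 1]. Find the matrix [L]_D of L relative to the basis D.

[[-3, 2, -3], [-1, -2, 2], [-1, -3, 2]]

The j-th column of [L]_D is [L(fj)]_D.
L(f1) = A f1 = [-7, 3, -3] = -3f1 - f2 - f3, so column 1 is [-3, -1, -1].
Repeating for f2, f3 and assembling the columns gives [[-3, 2, -3], [-1, -2, 2], [-1, -3, 2]].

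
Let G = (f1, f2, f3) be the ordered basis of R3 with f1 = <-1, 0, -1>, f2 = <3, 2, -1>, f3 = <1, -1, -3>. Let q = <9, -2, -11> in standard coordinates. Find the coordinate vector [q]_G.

We seek scalars with c_1 f1 + ... + c_3 f3 = q; equivalently solve M c = q where the columns of M are f1, ..., f3.
Row-reducing the augmented matrix [M | q] gives c = (-2, 1, 4).
Check: -2f1 + f2 + 4f3 = <9, -2, -11>.

<-2, 1, 4>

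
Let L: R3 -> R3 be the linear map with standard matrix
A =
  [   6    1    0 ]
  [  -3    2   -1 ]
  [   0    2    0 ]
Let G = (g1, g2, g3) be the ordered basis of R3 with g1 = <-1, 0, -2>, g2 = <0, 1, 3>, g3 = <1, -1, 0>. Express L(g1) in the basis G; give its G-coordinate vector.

Column 1 of [L]_G is the G-coordinate vector of L(g1).
In standard coordinates L(g1) = A g1 = <-6, 5, 0>.
Converting to G: <-6, 5, 0> = 3g1 + 2g2 - 3g3, so the coordinate vector is <3, 2, -3>.

<3, 2, -3>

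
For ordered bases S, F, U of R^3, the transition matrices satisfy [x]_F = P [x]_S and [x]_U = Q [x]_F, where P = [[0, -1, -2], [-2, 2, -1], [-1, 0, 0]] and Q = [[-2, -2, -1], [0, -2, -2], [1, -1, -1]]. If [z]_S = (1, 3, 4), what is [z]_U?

Apply P to get F-coordinates (-11, 0, -1), then Q to get U-coordinates.
The result is [z]_U = (23, 2, -10).

(23, 2, -10)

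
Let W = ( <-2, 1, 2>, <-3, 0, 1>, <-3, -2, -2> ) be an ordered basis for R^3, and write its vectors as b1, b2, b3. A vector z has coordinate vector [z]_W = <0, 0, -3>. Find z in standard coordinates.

z = M [z]_W, where M has columns b1, ..., b3.
Carrying out the matrix-vector product, z = <9, 6, 6>.

<9, 6, 6>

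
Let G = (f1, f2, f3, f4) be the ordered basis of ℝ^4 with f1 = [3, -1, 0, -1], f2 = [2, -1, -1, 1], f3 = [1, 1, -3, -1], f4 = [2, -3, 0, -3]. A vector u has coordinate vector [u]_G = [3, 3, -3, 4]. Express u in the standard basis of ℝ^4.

[20, -21, 6, -9]

The coordinates say u = 3f1 + 3f2 - 3f3 + 4f4; adding the scaled basis vectors gives [20, -21, 6, -9].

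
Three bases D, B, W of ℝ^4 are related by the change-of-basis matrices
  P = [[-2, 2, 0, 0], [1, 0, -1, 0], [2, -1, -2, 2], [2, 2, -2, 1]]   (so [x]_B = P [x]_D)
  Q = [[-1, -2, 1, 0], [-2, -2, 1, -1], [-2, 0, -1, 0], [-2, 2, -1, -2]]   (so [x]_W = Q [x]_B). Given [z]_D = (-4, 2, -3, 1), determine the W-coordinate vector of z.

First [z]_B = P [z]_D = (12, -1, -2, 3).
Then [z]_W = Q [z]_B = (-12, -27, -22, -30).

(-12, -27, -22, -30)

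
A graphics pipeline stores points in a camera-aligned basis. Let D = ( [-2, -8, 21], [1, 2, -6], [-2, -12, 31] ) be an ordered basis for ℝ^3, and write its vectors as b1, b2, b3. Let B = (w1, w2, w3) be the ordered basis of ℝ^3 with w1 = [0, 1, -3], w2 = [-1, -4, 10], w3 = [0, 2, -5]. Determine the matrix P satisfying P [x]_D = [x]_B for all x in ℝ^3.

[[-2, 2, -2], [2, -1, 2], [1, -2, -1]]

Column j of P is [bj]_B, since P maps D-coordinates to B-coordinates.
Expressing b1 in B: b1 = -2w1 + 2w2 + w3, so column 1 of P is [-2, 2, 1].
Doing the same for each bj gives P = [[-2, 2, -2], [2, -1, 2], [1, -2, -1]].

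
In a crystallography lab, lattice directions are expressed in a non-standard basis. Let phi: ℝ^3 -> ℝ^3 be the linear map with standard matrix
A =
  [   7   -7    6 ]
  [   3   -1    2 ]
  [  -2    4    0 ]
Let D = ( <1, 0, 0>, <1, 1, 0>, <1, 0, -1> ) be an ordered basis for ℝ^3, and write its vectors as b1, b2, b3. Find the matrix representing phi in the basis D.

Let P have columns b1, ..., b3. Then [phi]_D = P^(-1) A P.
Here det P = -1, so P^(-1) is integer; computing A P first and then P^(-1)(A P) gives [[2, 0, -2], [3, 2, 1], [2, -2, 2]].

[[2, 0, -2], [3, 2, 1], [2, -2, 2]]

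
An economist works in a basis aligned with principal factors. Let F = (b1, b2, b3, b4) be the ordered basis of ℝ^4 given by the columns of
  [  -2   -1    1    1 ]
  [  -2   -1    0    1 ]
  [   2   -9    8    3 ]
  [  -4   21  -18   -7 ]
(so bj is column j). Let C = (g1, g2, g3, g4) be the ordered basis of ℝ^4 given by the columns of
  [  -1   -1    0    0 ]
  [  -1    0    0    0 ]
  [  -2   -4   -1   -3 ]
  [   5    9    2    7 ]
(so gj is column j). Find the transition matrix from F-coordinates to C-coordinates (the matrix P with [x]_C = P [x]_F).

Column j of P is [bj]_C, since P maps F-coordinates to C-coordinates.
Expressing b1 in C: b1 = 2g1 + 0·g2 + 0·g3 - 2g4, so column 1 of P is <2, 0, 0, -2>.
Doing the same for each bj gives P = [[2, 1, 0, -1], [0, 0, -1, 0], [0, 1, -1, -1], [-2, 2, -1, 0]].

[[2, 1, 0, -1], [0, 0, -1, 0], [0, 1, -1, -1], [-2, 2, -1, 0]]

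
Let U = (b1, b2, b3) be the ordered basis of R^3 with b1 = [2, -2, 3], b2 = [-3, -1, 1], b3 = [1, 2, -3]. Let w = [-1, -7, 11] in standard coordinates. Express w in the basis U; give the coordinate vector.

Write w = c_1 b1 + ... + c_3 b3 and solve for the c_i.
Row-reducing the augmented matrix [M | w] gives c = (0, -1, -4).
Check: 0·b1 - b2 - 4b3 = [-1, -7, 11].

[0, -1, -4]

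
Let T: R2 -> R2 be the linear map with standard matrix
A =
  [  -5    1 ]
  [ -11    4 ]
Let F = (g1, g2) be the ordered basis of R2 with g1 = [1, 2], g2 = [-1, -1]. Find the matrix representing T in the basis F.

Let P have columns g1, g2. Then [T]_F = P^(-1) A P.
Here det P = 1, so P^(-1) is integer; computing A P first and then P^(-1)(A P) gives [[0, 3], [3, -1]].

[[0, 3], [3, -1]]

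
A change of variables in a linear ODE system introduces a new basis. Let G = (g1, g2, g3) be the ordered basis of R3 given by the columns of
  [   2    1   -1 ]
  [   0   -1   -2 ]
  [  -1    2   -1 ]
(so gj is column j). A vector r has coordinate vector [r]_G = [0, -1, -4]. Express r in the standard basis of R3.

[3, 9, 2]

The coordinates say r = 0·g1 - g2 - 4g3; adding the scaled basis vectors gives [3, 9, 2].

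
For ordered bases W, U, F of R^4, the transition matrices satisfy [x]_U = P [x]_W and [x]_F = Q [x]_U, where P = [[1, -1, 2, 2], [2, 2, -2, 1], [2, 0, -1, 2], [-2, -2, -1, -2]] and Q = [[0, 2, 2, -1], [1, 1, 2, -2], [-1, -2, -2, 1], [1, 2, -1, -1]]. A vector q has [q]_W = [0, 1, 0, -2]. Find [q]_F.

Composing the changes, [q]_F = Q P [q]_W.
Q P = [[10, 6, -5, 8], [11, 5, 0, 11], [-11, -5, 3, -10], [5, 5, 0, 4]]; applying this to [0, 1, 0, -2] gives [-10, -17, 15, -3].

[-10, -17, 15, -3]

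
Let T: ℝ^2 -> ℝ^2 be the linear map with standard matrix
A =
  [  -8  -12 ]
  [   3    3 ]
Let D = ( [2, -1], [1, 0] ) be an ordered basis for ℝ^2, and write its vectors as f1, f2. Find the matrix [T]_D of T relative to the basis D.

With P the matrix whose columns are f1, f2, [T]_D = P^(-1) A P.
Column by column: T(f1) = A f1 = [-4, 3]; its D-coordinates [-3, 2] give column 1.
Continuing for each basis vector yields [T]_D = [[-3, -3], [2, -2]].

[[-3, -3], [2, -2]]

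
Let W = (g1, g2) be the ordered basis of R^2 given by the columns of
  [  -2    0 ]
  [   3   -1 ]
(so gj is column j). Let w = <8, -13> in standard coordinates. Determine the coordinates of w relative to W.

<-4, 1>

[w]_W is the unique c with M c = w, where M has columns g1, g2.
System: -2c_1 + 0c_2 = 8, 3c_1 - c_2 = -13; solving gives c_1 = -4, c_2 = 1.
Check: -4g1 + g2 = <8, -13>.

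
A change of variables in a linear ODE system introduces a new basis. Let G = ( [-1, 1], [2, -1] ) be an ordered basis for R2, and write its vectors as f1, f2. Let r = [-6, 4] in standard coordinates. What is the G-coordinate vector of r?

Write r = c_1 f1 + c_2 f2 and solve for the c_i.
System: -c_1 + 2c_2 = -6, c_1 - c_2 = 4; solving gives c_1 = 2, c_2 = -2.
Check: 2f1 - 2f2 = [-6, 4].

[2, -2]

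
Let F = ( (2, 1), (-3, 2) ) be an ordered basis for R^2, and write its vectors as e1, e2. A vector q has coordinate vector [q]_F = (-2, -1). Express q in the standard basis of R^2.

By definition q = -2e1 - e2.
Summing componentwise gives (-1, -4).

(-1, -4)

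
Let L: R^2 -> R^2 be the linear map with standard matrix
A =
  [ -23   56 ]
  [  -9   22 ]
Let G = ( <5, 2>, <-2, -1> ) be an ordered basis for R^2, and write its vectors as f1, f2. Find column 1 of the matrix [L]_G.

Compute L(f1) = A f1 = <-3, -1> in standard coordinates.
Then write this in G-coordinates: solve for y in y_1 f1 + y_2 f2 = <-3, -1>.
This gives y = <-1, -1>, which is column 1 of [L]_G.

<-1, -1>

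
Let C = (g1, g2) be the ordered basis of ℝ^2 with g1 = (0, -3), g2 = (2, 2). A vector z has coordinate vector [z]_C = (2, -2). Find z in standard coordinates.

By definition z = 2g1 - 2g2.
Summing componentwise gives (-4, -10).

(-4, -10)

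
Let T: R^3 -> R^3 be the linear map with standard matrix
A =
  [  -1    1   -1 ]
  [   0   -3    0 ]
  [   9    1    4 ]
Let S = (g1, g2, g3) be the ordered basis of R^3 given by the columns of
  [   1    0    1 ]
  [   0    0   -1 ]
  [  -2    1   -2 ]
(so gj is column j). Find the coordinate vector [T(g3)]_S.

<3, 0, -3>

Column 3 of [T]_S is the S-coordinate vector of T(g3).
In standard coordinates T(g3) = A g3 = <0, 3, 0>.
Converting to S: <0, 3, 0> = 3g1 + 0·g2 - 3g3, so the coordinate vector is <3, 0, -3>.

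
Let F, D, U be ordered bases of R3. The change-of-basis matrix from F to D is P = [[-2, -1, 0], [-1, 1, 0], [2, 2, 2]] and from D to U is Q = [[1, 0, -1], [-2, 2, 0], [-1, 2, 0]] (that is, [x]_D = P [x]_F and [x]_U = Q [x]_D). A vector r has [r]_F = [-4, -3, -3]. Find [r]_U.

Apply P to get D-coordinates [11, 1, -20], then Q to get U-coordinates.
The result is [r]_U = [31, -20, -9].

[31, -20, -9]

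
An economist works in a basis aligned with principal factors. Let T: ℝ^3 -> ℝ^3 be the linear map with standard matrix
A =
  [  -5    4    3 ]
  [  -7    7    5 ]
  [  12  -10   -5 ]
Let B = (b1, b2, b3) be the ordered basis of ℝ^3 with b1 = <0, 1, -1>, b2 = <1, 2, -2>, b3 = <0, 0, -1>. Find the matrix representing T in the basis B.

Let P have columns b1, ..., b3. Then [T]_B = P^(-1) A P.
Here det P = 1, so P^(-1) is integer; computing A P first and then P^(-1)(A P) gives [[0, 3, 1], [1, -3, -3], [3, 1, 0]].

[[0, 3, 1], [1, -3, -3], [3, 1, 0]]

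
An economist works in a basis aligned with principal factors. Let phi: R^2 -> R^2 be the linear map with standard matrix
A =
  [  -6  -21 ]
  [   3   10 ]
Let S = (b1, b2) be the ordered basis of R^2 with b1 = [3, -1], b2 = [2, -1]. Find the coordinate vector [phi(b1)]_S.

[1, 0]

Compute phi(b1) = A b1 = [3, -1] in standard coordinates.
Then write this in S-coordinates: solve for y in y_1 b1 + y_2 b2 = [3, -1].
This gives y = [1, 0], which is column 1 of [phi]_S.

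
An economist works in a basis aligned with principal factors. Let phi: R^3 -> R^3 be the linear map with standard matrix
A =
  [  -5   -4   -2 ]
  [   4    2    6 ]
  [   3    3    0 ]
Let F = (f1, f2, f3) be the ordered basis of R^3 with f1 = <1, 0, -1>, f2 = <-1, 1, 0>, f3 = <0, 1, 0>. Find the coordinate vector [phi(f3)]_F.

<-3, 1, 1>

Column 3 of [phi]_F is the F-coordinate vector of phi(f3).
In standard coordinates phi(f3) = A f3 = <-4, 2, 3>.
Converting to F: <-4, 2, 3> = -3f1 + f2 + f3, so the coordinate vector is <-3, 1, 1>.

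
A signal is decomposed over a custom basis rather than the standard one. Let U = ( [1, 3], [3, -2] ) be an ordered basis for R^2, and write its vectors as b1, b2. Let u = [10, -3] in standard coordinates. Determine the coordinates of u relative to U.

[u]_U is the unique c with M c = u, where M has columns b1, b2.
System: c_1 + 3c_2 = 10, 3c_1 - 2c_2 = -3; solving gives c_1 = 1, c_2 = 3.
Check: b1 + 3b2 = [10, -3].

[1, 3]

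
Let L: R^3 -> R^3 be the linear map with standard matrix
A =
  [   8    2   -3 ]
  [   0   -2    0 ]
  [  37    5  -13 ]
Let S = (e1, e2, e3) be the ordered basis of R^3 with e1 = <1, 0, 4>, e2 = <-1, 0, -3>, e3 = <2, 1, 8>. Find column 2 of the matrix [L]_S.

Column 2 of [L]_S is the S-coordinate vector of L(e2).
In standard coordinates L(e2) = A e2 = <1, 0, 2>.
Converting to S: <1, 0, 2> = -e1 - 2e2 + 0·e3, so the coordinate vector is <-1, -2, 0>.

<-1, -2, 0>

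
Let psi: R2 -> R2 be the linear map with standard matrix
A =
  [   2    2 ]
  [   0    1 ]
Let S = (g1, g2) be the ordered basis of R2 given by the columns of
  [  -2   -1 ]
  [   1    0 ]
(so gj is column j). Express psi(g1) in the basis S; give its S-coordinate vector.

<1, 0>

Column 1 of [psi]_S is the S-coordinate vector of psi(g1).
In standard coordinates psi(g1) = A g1 = <-2, 1>.
Converting to S: <-2, 1> = g1 + 0·g2, so the coordinate vector is <1, 0>.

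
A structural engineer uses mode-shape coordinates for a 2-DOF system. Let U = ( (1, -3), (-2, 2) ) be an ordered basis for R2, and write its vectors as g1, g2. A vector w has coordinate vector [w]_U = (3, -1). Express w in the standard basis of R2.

By definition w = 3g1 - g2.
Summing componentwise gives (5, -11).

(5, -11)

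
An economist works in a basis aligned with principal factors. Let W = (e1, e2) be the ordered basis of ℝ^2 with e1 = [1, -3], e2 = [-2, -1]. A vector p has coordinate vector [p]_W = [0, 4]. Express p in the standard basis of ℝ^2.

p = M [p]_W, where M has columns e1, e2.
Carrying out the matrix-vector product, p = [-8, -4].

[-8, -4]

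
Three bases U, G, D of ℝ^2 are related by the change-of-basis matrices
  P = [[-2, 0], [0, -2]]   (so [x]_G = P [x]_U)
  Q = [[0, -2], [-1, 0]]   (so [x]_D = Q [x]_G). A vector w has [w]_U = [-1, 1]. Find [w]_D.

Apply P to get G-coordinates [2, -2], then Q to get D-coordinates.
The result is [w]_D = [4, -2].

[4, -2]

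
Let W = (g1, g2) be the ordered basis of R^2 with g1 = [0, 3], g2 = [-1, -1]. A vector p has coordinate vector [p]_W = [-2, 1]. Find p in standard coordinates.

By definition p = -2g1 + g2.
Summing componentwise gives [-1, -7].

[-1, -7]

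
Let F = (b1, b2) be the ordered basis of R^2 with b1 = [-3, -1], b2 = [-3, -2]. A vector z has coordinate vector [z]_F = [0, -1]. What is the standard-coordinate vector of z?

The coordinates say z = 0·b1 - b2; adding the scaled basis vectors gives [3, 2].

[3, 2]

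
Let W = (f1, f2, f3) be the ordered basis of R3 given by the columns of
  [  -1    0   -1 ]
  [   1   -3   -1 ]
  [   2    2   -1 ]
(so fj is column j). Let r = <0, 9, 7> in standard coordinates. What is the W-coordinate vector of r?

<3, -1, -3>

[r]_W is the unique c with M c = r, where M has columns f1, ..., f3.
Row-reducing the augmented matrix [M | r] gives c = (3, -1, -3).
Check: 3f1 - f2 - 3f3 = <0, 9, 7>.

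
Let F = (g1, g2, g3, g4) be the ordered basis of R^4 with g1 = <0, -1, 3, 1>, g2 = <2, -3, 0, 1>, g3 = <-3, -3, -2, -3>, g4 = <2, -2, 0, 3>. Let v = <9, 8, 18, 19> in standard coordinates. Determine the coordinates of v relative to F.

<4, -3, -3, 3>

We seek scalars with c_1 g1 + ... + c_4 g4 = v; equivalently solve M c = v where the columns of M are g1, ..., g4.
Row-reducing the augmented matrix [M | v] gives c = (4, -3, -3, 3).
Check: 4g1 - 3g2 - 3g3 + 3g4 = <9, 8, 18, 19>.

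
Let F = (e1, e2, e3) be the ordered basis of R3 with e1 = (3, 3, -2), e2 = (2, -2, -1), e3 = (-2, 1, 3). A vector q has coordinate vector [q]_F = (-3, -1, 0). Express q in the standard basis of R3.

(-11, -7, 7)

By definition q = -3e1 - e2 + 0·e3.
Summing componentwise gives (-11, -7, 7).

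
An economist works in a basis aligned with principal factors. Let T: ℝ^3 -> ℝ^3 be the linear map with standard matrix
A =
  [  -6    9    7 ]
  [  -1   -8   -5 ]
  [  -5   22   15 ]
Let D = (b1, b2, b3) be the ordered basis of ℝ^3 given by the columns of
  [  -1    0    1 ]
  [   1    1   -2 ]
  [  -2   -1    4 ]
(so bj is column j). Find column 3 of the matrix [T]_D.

Compute T(b3) = A b3 = [4, -5, 11] in standard coordinates.
Then write this in D-coordinates: solve for y in y_1 b1 + ... + y_3 b3 = [4, -5, 11].
This gives y = [-2, 1, 2], which is column 3 of [T]_D.

[-2, 1, 2]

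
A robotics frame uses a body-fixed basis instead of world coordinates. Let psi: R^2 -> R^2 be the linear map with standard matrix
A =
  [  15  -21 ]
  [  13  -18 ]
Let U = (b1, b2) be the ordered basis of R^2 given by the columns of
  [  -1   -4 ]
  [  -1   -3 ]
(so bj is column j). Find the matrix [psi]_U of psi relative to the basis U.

Let P have columns b1, b2. Then [psi]_U = P^(-1) A P.
Here det P = -1, so P^(-1) is integer; computing A P first and then P^(-1)(A P) gives [[-2, 1], [-1, -1]].

[[-2, 1], [-1, -1]]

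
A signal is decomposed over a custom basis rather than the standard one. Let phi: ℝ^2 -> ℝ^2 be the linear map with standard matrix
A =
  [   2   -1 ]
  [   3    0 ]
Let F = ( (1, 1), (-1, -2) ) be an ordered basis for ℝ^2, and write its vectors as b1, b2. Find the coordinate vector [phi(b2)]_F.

(3, 3)

Compute phi(b2) = A b2 = (0, -3) in standard coordinates.
Then write this in F-coordinates: solve for y in y_1 b1 + y_2 b2 = (0, -3).
This gives y = (3, 3), which is column 2 of [phi]_F.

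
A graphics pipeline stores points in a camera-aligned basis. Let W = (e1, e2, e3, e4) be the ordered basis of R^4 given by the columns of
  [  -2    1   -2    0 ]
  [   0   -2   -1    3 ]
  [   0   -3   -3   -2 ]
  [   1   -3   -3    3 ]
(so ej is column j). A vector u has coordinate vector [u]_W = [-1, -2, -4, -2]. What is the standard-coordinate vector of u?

[8, 2, 22, 11]

By definition u = -e1 - 2e2 - 4e3 - 2e4.
Summing componentwise gives [8, 2, 22, 11].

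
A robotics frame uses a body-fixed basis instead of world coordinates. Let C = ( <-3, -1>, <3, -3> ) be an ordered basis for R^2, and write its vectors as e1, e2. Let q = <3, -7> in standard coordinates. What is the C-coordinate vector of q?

<1, 2>

Write q = c_1 e1 + c_2 e2 and solve for the c_i.
System: -3c_1 + 3c_2 = 3, -c_1 - 3c_2 = -7; solving gives c_1 = 1, c_2 = 2.
Check: e1 + 2e2 = <3, -7>.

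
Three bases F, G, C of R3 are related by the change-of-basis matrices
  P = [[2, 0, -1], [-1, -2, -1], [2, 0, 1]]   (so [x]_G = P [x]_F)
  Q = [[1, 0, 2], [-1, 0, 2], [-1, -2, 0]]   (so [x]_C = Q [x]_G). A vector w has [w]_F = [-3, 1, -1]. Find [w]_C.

First [w]_G = P [w]_F = [-5, 2, -7].
Then [w]_C = Q [w]_G = [-19, -9, 1].

[-19, -9, 1]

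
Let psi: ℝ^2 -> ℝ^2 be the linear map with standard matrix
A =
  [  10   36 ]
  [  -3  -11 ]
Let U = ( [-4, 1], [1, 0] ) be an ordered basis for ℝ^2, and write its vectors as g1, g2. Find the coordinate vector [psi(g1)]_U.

[1, 0]

Column 1 of [psi]_U is the U-coordinate vector of psi(g1).
In standard coordinates psi(g1) = A g1 = [-4, 1].
Converting to U: [-4, 1] = g1 + 0·g2, so the coordinate vector is [1, 0].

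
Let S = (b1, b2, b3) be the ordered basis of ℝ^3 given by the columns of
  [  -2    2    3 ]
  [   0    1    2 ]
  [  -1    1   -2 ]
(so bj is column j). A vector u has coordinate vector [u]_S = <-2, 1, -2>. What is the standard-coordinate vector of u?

<0, -3, 7>

u = M [u]_S, where M has columns b1, ..., b3.
Carrying out the matrix-vector product, u = <0, -3, 7>.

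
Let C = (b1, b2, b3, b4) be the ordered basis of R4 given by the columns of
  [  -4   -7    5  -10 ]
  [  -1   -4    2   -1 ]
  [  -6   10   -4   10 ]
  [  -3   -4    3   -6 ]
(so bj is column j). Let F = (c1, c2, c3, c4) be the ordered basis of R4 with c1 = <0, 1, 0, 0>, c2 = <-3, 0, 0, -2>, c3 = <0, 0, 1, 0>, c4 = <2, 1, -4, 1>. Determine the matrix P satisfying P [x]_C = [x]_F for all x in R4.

Take x = bj: its C-coordinates are the j-th standard unit vector, so P e_j — column j of P — equals [bj]_F.
b1 = -2c1 + 2c2 - 2c3 + c4, giving column 1 = <-2, 2, -2, 1>; repeating for each j gives P = [[-2, -2, 1, 1], [2, 1, -1, 2], [-2, 2, 0, 2], [1, -2, 1, -2]].

[[-2, -2, 1, 1], [2, 1, -1, 2], [-2, 2, 0, 2], [1, -2, 1, -2]]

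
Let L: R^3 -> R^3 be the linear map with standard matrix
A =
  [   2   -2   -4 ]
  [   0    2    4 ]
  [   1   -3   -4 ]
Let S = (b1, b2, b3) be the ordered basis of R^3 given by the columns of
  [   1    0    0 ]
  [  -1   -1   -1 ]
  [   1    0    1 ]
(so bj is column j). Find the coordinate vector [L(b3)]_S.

(-2, -1, 1)

Column 3 of [L]_S is the S-coordinate vector of L(b3).
In standard coordinates L(b3) = A b3 = (-2, 2, -1).
Converting to S: (-2, 2, -1) = -2b1 - b2 + b3, so the coordinate vector is (-2, -1, 1).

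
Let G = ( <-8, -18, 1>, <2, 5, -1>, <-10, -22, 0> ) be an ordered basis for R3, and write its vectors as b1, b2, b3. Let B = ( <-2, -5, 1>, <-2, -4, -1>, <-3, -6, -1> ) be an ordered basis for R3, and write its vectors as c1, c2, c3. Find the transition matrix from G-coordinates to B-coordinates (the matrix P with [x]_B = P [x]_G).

Column j of P is [bj]_B, since P maps G-coordinates to B-coordinates.
Expressing b1 in B: b1 = 2c1 - c2 + 2c3, so column 1 of P is <2, -1, 2>.
Doing the same for each bj gives P = [[2, -1, 2], [-1, 0, 0], [2, 0, 2]].

[[2, -1, 2], [-1, 0, 0], [2, 0, 2]]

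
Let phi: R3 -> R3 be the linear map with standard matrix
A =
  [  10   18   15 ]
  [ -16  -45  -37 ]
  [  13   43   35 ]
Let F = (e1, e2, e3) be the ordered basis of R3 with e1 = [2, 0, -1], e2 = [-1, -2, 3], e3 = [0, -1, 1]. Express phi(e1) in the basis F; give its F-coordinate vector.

Column 1 of [phi]_F is the F-coordinate vector of phi(e1).
In standard coordinates phi(e1) = A e1 = [5, 5, -9].
Converting to F: [5, 5, -9] = e1 - 3e2 + e3, so the coordinate vector is [1, -3, 1].

[1, -3, 1]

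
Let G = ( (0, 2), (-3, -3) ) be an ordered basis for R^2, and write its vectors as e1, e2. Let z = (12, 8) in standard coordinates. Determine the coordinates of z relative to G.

Write z = c_1 e1 + c_2 e2 and solve for the c_i.
System: 0c_1 - 3c_2 = 12, 2c_1 - 3c_2 = 8; solving gives c_1 = -2, c_2 = -4.
Check: -2e1 - 4e2 = (12, 8).

(-2, -4)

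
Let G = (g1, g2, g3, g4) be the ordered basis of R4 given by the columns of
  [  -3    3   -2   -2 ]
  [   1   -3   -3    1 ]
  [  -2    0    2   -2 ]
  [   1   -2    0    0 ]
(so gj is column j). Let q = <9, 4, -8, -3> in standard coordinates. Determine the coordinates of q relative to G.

<1, 2, -3, 0>

We seek scalars with c_1 g1 + ... + c_4 g4 = q; equivalently solve M c = q where the columns of M are g1, ..., g4.
Gaussian elimination on [M | q] yields c = (1, 2, -3, 0).
Check: g1 + 2g2 - 3g3 + 0·g4 = <9, 4, -8, -3>.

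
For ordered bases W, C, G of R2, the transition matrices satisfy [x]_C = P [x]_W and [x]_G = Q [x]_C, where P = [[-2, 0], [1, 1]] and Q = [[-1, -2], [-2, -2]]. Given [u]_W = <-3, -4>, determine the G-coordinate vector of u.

Composing the changes, [u]_G = Q P [u]_W.
Q P = [[0, -2], [2, -2]]; applying this to <-3, -4> gives <8, 2>.

<8, 2>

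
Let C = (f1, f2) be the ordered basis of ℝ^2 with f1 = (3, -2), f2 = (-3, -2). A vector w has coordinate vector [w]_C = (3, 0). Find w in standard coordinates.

By definition w = 3f1 + 0·f2.
Summing componentwise gives (9, -6).

(9, -6)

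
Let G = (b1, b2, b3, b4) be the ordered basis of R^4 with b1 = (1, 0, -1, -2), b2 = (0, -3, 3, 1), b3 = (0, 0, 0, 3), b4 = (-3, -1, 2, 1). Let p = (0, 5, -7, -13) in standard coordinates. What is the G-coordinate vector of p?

[p]_G is the unique c with M c = p, where M has columns b1, ..., b4.
Row-reducing the augmented matrix [M | p] gives c = (3, -2, -2, 1).
Check: 3b1 - 2b2 - 2b3 + b4 = (0, 5, -7, -13).

(3, -2, -2, 1)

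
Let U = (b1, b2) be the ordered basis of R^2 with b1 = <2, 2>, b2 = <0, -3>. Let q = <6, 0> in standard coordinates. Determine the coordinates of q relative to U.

Write q = c_1 b1 + c_2 b2 and solve for the c_i.
System: 2c_1 + 0c_2 = 6, 2c_1 - 3c_2 = 0; solving gives c_1 = 3, c_2 = 2.
Check: 3b1 + 2b2 = <6, 0>.

<3, 2>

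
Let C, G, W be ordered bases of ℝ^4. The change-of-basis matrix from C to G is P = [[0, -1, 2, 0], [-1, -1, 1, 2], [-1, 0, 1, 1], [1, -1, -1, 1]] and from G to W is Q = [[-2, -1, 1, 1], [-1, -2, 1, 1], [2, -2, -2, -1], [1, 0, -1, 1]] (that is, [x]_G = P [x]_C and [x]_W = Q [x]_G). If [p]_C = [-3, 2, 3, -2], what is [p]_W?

Composing the changes, [p]_W = Q P [p]_C.
Q P = [[1, 2, -5, 0], [2, 2, -4, -2], [3, 1, 1, -7], [2, -2, 0, 0]]; applying this to [-3, 2, 3, -2] gives [-14, -10, 10, -10].

[-14, -10, 10, -10]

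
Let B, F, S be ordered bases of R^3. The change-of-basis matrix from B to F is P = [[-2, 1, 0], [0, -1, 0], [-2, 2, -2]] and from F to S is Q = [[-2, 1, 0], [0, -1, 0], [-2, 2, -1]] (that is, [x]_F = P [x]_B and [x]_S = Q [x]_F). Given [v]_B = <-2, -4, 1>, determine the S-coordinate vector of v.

<4, -4, 14>

Composing the changes, [v]_S = Q P [v]_B.
Q P = [[4, -3, 0], [0, 1, 0], [6, -6, 2]]; applying this to <-2, -4, 1> gives <4, -4, 14>.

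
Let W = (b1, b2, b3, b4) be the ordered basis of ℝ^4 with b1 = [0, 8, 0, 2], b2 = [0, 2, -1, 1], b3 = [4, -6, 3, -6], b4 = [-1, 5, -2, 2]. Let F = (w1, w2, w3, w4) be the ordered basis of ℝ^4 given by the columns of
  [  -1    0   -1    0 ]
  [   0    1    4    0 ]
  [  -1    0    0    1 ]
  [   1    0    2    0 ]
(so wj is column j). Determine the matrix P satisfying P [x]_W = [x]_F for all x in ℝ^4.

[[-2, -1, -2, 0], [0, -2, 2, 1], [2, 1, -2, 1], [-2, -2, 1, -2]]

Let M have columns bj and N have columns wj. Then for every x, N [x]_F = x = M [x]_W, so P = N^(-1) M.
Since det N = 1, N^(-1) has integer entries; multiplying gives P = [[-2, -1, -2, 0], [0, -2, 2, 1], [2, 1, -2, 1], [-2, -2, 1, -2]].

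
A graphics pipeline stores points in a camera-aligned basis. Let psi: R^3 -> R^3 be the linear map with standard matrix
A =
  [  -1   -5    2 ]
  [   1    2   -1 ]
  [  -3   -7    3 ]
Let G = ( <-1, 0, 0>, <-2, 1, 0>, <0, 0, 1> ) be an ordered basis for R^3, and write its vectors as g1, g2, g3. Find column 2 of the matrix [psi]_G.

Compute psi(g2) = A g2 = <-3, 0, -1> in standard coordinates.
Then write this in G-coordinates: solve for y in y_1 g1 + ... + y_3 g3 = <-3, 0, -1>.
This gives y = <3, 0, -1>, which is column 2 of [psi]_G.

<3, 0, -1>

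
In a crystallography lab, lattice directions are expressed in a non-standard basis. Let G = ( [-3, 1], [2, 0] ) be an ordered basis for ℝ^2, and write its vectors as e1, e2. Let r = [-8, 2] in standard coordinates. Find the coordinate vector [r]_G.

[r]_G is the unique c with M c = r, where M has columns e1, e2.
System: -3c_1 + 2c_2 = -8, c_1 + 0c_2 = 2; solving gives c_1 = 2, c_2 = -1.
Check: 2e1 - e2 = [-8, 2].

[2, -1]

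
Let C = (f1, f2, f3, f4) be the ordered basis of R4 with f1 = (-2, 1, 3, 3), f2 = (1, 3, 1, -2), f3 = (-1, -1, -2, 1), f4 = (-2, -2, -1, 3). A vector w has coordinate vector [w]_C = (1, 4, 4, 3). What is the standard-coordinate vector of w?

(-8, 3, -4, 8)

By definition w = f1 + 4f2 + 4f3 + 3f4.
Summing componentwise gives (-8, 3, -4, 8).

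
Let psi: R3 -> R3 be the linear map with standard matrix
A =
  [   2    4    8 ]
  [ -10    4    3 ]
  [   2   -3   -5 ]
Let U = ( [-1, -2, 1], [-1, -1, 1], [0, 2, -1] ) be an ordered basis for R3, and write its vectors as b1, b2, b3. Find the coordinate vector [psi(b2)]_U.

[-3, 1, 2]

Column 2 of [psi]_U is the U-coordinate vector of psi(b2).
In standard coordinates psi(b2) = A b2 = [2, 9, -4].
Converting to U: [2, 9, -4] = -3b1 + b2 + 2b3, so the coordinate vector is [-3, 1, 2].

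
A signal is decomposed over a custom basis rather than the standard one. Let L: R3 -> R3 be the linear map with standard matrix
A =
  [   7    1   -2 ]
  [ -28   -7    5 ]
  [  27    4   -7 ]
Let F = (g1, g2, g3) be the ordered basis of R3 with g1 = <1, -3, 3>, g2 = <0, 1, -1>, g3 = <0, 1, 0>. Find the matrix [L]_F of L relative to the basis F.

[[-2, 3, 1], [0, -2, -1], [2, -1, -3]]

The j-th column of [L]_F is [L(gj)]_F.
L(g1) = A g1 = <-2, 8, -6> = -2g1 + 0·g2 + 2g3, so column 1 is <-2, 0, 2>.
Repeating for g2, g3 and assembling the columns gives [[-2, 3, 1], [0, -2, -1], [2, -1, -3]].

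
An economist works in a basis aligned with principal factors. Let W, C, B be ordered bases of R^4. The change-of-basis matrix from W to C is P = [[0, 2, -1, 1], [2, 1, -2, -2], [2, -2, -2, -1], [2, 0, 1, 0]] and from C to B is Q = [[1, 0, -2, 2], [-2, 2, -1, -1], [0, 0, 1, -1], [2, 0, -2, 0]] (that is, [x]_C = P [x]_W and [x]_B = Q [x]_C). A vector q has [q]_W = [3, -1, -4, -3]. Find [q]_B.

[-35, 19, 17, -40]

Composing the changes, [q]_B = Q P [q]_W.
Q P = [[0, 6, 5, 3], [0, 0, -1, -5], [0, -2, -3, -1], [-4, 8, 2, 4]]; applying this to [3, -1, -4, -3] gives [-35, 19, 17, -40].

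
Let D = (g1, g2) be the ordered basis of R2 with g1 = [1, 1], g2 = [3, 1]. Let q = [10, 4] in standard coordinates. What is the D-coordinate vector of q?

Write q = c_1 g1 + c_2 g2 and solve for the c_i.
System: c_1 + 3c_2 = 10, c_1 + c_2 = 4; solving gives c_1 = 1, c_2 = 3.
Check: g1 + 3g2 = [10, 4].

[1, 3]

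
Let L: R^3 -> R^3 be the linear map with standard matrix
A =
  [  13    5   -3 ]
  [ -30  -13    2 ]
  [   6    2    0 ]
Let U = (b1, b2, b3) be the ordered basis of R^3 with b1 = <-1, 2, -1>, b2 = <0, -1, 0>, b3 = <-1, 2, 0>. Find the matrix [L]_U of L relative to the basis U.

[[2, 2, 2], [-2, -3, 2], [-2, 3, 1]]

The j-th column of [L]_U is [L(bj)]_U.
L(b1) = A b1 = <0, 2, -2> = 2b1 - 2b2 - 2b3, so column 1 is <2, -2, -2>.
Repeating for b2, b3 and assembling the columns gives [[2, 2, 2], [-2, -3, 2], [-2, 3, 1]].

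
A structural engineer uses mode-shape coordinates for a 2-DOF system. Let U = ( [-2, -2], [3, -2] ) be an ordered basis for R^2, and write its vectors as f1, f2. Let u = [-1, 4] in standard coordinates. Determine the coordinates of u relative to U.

[u]_U is the unique c with M c = u, where M has columns f1, f2.
System: -2c_1 + 3c_2 = -1, -2c_1 - 2c_2 = 4; solving gives c_1 = -1, c_2 = -1.
Check: -f1 - f2 = [-1, 4].

[-1, -1]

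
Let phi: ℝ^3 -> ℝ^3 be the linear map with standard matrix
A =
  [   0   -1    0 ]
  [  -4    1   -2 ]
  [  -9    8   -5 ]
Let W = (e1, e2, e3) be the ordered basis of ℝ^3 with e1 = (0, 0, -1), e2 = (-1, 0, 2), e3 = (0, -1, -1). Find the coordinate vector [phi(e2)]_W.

Compute phi(e2) = A e2 = (0, 0, -1) in standard coordinates.
Then write this in W-coordinates: solve for y in y_1 e1 + ... + y_3 e3 = (0, 0, -1).
This gives y = (1, 0, 0), which is column 2 of [phi]_W.

(1, 0, 0)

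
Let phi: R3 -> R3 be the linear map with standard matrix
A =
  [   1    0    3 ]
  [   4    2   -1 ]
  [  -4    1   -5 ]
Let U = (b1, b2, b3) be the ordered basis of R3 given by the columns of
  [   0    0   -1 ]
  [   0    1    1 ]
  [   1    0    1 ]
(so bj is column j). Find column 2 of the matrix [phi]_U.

Column 2 of [phi]_U is the U-coordinate vector of phi(b2).
In standard coordinates phi(b2) = A b2 = <0, 2, 1>.
Converting to U: <0, 2, 1> = b1 + 2b2 + 0·b3, so the coordinate vector is <1, 2, 0>.

<1, 2, 0>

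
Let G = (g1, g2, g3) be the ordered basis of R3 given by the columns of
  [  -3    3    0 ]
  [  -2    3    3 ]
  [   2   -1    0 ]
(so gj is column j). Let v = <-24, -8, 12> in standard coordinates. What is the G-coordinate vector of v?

<4, -4, 4>

Write v = c_1 g1 + ... + c_3 g3 and solve for the c_i.
Gaussian elimination on [M | v] yields c = (4, -4, 4).
Check: 4g1 - 4g2 + 4g3 = <-24, -8, 12>.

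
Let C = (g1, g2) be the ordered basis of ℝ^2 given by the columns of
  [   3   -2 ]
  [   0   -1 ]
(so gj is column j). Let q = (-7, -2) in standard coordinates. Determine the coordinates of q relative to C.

Write q = c_1 g1 + c_2 g2 and solve for the c_i.
System: 3c_1 - 2c_2 = -7, 0c_1 - c_2 = -2; solving gives c_1 = -1, c_2 = 2.
Check: -g1 + 2g2 = (-7, -2).

(-1, 2)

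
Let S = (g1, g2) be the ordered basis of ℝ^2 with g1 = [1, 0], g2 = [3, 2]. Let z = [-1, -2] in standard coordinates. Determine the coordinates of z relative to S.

We seek scalars with c_1 g1 + c_2 g2 = z; equivalently solve M c = z where the columns of M are g1, g2.
System: c_1 + 3c_2 = -1, 0c_1 + 2c_2 = -2; solving gives c_1 = 2, c_2 = -1.
Check: 2g1 - g2 = [-1, -2].

[2, -1]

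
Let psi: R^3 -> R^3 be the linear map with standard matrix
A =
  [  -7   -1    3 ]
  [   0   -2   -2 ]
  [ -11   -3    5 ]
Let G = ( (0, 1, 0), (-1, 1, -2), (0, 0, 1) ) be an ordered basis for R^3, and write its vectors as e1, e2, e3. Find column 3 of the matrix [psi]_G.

(1, -3, -1)

Column 3 of [psi]_G is the G-coordinate vector of psi(e3).
In standard coordinates psi(e3) = A e3 = (3, -2, 5).
Converting to G: (3, -2, 5) = e1 - 3e2 - e3, so the coordinate vector is (1, -3, -1).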